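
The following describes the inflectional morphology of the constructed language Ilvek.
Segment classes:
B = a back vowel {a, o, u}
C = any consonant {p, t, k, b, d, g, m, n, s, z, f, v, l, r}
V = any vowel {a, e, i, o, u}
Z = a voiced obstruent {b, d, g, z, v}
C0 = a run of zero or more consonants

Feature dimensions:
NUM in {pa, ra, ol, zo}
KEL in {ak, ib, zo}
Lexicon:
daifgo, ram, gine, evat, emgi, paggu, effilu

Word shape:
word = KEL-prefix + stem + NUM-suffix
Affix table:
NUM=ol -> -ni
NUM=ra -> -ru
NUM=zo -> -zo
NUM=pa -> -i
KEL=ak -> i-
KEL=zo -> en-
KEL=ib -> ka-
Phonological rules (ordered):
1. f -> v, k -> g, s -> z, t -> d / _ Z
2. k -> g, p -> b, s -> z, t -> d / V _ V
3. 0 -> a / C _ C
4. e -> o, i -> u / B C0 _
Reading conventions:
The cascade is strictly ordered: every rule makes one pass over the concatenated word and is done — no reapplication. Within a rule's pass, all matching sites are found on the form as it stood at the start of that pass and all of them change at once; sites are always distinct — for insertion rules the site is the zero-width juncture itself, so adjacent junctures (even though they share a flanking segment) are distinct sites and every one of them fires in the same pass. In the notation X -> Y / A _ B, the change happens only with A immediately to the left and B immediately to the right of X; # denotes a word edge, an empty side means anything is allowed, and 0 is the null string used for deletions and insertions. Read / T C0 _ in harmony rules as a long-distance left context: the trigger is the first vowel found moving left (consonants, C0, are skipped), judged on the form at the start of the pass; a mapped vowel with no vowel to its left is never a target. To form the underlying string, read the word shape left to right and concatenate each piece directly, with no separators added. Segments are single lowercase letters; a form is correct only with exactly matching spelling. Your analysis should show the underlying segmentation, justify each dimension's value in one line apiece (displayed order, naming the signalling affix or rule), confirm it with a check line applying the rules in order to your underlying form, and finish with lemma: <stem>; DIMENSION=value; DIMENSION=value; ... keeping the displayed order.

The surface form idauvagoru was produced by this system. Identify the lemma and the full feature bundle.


underlying: i-daifgo-ru
NUM=ra - signalled by the affix -ru
KEL=ak - signalled by the affix i-
check: idaifgoru -> idaivgoru -> idaivgoru -> idaivagoru -> idauvagoru
lemma: daifgo; NUM=ra; KEL=ak


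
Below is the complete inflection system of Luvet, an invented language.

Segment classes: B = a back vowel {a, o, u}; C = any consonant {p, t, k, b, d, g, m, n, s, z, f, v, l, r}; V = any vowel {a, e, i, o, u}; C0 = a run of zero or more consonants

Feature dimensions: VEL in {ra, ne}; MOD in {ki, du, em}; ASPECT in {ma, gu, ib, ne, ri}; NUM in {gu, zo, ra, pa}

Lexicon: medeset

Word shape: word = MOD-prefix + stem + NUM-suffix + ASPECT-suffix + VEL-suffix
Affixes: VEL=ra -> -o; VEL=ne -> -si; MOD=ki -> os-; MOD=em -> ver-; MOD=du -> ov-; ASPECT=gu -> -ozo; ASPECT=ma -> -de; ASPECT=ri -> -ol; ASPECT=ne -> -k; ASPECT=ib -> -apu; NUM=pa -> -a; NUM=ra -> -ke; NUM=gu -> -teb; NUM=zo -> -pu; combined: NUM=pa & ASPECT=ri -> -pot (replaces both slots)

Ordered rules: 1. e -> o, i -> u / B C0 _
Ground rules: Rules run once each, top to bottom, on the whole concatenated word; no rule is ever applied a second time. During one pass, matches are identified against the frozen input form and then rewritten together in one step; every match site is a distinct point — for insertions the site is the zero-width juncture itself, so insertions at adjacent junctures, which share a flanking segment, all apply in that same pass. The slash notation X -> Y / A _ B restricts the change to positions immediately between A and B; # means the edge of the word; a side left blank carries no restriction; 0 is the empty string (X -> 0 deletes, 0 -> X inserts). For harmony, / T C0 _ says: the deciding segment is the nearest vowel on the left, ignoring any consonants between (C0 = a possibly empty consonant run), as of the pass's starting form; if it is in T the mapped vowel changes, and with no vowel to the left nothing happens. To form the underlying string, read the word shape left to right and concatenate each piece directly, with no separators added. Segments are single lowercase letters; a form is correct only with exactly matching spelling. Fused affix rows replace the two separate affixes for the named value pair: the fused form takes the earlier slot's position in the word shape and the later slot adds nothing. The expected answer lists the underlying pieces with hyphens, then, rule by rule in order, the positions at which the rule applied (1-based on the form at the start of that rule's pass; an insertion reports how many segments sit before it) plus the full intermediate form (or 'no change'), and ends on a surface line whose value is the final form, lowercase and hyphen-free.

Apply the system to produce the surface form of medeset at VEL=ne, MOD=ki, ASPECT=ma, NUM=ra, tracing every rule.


underlying: os-medeset-ke-de-si
1. e -> o, i -> u / B C0 _: fires at position(s) 4: osmodesetkedesi
surface: osmodesetkedesi


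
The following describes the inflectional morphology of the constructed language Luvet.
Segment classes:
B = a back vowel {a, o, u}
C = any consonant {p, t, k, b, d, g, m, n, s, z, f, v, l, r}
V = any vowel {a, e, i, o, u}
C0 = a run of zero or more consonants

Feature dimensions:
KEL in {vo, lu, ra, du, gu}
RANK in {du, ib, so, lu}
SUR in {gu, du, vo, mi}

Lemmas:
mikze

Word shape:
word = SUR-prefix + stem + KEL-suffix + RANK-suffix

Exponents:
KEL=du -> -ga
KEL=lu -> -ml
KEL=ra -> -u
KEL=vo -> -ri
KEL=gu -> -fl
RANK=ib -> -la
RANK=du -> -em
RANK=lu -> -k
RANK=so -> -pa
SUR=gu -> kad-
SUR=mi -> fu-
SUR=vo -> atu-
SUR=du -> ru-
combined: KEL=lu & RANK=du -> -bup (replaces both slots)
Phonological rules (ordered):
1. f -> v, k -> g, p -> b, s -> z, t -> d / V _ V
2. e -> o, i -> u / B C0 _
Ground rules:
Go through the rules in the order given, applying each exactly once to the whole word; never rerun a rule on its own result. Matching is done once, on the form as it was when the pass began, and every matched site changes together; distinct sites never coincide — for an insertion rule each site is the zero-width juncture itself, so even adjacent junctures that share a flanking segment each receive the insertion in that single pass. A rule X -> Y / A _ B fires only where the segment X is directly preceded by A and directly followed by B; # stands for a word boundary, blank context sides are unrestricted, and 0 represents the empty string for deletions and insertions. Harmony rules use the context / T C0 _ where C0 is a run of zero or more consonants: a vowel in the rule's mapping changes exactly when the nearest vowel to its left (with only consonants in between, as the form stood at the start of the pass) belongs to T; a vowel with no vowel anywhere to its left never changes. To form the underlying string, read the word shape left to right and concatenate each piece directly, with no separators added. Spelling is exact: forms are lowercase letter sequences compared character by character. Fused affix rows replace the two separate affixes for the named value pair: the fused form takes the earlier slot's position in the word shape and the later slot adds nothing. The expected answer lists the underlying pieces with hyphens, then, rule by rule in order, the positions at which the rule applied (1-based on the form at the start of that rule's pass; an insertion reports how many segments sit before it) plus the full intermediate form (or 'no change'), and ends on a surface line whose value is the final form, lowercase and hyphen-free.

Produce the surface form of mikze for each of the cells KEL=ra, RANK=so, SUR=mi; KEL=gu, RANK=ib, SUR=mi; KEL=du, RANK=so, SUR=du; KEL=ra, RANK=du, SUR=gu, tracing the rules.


cell KEL=ra, RANK=so, SUR=mi:
underlying: fu-mikze-u-pa
1. f -> v, k -> g, p -> b, s -> z, t -> d / V _ V: fires at position(s) 9: fumikzeuba
2. e -> o, i -> u / B C0 _: fires at position(s) 4: fumukzeuba
surface: fumukzeuba

cell KEL=gu, RANK=ib, SUR=mi:
underlying: fu-mikze-fl-la
1. f -> v, k -> g, p -> b, s -> z, t -> d / V _ V: no change
2. e -> o, i -> u / B C0 _: fires at position(s) 4: fumukzeflla
surface: fumukzeflla

cell KEL=du, RANK=so, SUR=du:
underlying: ru-mikze-ga-pa
1. f -> v, k -> g, p -> b, s -> z, t -> d / V _ V: fires at position(s) 10: rumikzegaba
2. e -> o, i -> u / B C0 _: fires at position(s) 4: rumukzegaba
surface: rumukzegaba

cell KEL=ra, RANK=du, SUR=gu:
underlying: kad-mikze-u-em
1. f -> v, k -> g, p -> b, s -> z, t -> d / V _ V: no change
2. e -> o, i -> u / B C0 _: fires at position(s) 5, 10: kadmukzeuom
surface: kadmukzeuom


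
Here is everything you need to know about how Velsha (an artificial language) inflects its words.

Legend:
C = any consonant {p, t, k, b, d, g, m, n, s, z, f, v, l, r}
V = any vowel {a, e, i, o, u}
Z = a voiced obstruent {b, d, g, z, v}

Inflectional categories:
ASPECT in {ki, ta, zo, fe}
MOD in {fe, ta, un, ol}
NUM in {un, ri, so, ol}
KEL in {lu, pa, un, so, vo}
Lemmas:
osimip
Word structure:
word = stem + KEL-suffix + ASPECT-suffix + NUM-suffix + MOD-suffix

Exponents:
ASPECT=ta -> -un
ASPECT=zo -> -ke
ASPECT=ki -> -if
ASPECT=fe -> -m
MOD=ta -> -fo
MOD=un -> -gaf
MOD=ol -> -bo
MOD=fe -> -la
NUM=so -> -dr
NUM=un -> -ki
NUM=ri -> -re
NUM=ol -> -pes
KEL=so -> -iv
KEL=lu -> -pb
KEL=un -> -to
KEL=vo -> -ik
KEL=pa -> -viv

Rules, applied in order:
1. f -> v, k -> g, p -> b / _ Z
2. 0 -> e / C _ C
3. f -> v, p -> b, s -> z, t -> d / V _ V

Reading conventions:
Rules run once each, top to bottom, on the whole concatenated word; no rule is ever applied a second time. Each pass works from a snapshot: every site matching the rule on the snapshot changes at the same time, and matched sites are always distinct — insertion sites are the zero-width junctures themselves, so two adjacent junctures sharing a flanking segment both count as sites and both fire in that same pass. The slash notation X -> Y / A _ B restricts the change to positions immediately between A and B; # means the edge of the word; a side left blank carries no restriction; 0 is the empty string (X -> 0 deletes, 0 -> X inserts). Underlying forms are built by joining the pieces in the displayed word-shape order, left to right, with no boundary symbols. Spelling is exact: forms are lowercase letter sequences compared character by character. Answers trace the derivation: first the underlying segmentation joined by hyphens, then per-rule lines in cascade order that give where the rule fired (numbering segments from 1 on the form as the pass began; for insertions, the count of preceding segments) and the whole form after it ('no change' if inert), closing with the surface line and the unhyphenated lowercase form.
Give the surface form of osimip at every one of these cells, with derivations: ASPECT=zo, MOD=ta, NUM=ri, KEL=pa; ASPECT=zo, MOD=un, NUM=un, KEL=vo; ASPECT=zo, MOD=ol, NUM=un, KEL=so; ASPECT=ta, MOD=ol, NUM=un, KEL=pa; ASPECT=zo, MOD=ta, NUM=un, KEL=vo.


cell ASPECT=zo, MOD=ta, NUM=ri, KEL=pa:
underlying: osimip-viv-ke-re-fo
1. f -> v, k -> g, p -> b / _ Z: fires at position(s) 6: osimibvivkerefo
2. 0 -> e / C _ C: inserts after position(s) 6, 9: osimibevivekerefo
3. f -> v, p -> b, s -> z, t -> d / V _ V: fires at position(s) 2, 16: ozimibevivekerevo
surface: ozimibevivekerevo

cell ASPECT=zo, MOD=un, NUM=un, KEL=vo:
underlying: osimip-ik-ke-ki-gaf
1. f -> v, k -> g, p -> b / _ Z: no change
2. 0 -> e / C _ C: inserts after position(s) 8: osimipikekekigaf
3. f -> v, p -> b, s -> z, t -> d / V _ V: fires at position(s) 2, 6: ozimibikekekigaf
surface: ozimibikekekigaf

cell ASPECT=zo, MOD=ol, NUM=un, KEL=so:
underlying: osimip-iv-ke-ki-bo
1. f -> v, k -> g, p -> b / _ Z: no change
2. 0 -> e / C _ C: inserts after position(s) 8: osimipivekekibo
3. f -> v, p -> b, s -> z, t -> d / V _ V: fires at position(s) 2, 6: ozimibivekekibo
surface: ozimibivekekibo

cell ASPECT=ta, MOD=ol, NUM=un, KEL=pa:
underlying: osimip-viv-un-ki-bo
1. f -> v, k -> g, p -> b / _ Z: fires at position(s) 6: osimibvivunkibo
2. 0 -> e / C _ C: inserts after position(s) 6, 11: osimibevivunekibo
3. f -> v, p -> b, s -> z, t -> d / V _ V: fires at position(s) 2: ozimibevivunekibo
surface: ozimibevivunekibo

cell ASPECT=zo, MOD=ta, NUM=un, KEL=vo:
underlying: osimip-ik-ke-ki-fo
1. f -> v, k -> g, p -> b / _ Z: no change
2. 0 -> e / C _ C: inserts after position(s) 8: osimipikekekifo
3. f -> v, p -> b, s -> z, t -> d / V _ V: fires at position(s) 2, 6, 14: ozimibikekekivo
surface: ozimibikekekivo


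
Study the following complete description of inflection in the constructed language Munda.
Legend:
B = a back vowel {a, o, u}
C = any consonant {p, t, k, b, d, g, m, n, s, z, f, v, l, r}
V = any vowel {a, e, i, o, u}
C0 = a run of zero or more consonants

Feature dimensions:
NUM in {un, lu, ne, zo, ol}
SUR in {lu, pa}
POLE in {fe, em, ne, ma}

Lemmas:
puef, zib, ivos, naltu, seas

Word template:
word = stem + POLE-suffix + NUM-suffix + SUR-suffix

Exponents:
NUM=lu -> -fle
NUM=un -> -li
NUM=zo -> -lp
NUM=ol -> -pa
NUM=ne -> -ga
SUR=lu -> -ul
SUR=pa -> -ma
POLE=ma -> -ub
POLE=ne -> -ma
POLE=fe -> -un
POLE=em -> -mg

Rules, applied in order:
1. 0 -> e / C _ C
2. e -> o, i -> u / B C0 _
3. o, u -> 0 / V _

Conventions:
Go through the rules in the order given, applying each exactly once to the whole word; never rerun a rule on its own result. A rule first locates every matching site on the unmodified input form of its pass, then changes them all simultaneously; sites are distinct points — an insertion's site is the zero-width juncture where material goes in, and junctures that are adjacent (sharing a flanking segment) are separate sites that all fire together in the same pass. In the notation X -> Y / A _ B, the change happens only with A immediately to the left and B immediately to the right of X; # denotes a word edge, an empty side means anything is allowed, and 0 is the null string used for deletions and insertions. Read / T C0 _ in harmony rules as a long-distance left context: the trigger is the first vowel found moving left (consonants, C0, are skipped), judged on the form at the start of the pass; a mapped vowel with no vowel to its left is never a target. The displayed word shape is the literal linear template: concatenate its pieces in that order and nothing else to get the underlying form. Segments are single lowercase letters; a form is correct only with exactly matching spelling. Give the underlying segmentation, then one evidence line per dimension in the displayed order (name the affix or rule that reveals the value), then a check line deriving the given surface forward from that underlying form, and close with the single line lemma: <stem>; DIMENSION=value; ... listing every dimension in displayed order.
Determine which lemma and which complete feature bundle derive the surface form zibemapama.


underlying: zib-ma-pa-ma
NUM=ol - signalled by the affix -pa
SUR=pa - signalled by the affix -ma
POLE=ne - signalled by the affix -ma
check: zibmapama -> zibemapama -> zibemapama -> zibemapama
lemma: zib; NUM=ol; SUR=pa; POLE=ne


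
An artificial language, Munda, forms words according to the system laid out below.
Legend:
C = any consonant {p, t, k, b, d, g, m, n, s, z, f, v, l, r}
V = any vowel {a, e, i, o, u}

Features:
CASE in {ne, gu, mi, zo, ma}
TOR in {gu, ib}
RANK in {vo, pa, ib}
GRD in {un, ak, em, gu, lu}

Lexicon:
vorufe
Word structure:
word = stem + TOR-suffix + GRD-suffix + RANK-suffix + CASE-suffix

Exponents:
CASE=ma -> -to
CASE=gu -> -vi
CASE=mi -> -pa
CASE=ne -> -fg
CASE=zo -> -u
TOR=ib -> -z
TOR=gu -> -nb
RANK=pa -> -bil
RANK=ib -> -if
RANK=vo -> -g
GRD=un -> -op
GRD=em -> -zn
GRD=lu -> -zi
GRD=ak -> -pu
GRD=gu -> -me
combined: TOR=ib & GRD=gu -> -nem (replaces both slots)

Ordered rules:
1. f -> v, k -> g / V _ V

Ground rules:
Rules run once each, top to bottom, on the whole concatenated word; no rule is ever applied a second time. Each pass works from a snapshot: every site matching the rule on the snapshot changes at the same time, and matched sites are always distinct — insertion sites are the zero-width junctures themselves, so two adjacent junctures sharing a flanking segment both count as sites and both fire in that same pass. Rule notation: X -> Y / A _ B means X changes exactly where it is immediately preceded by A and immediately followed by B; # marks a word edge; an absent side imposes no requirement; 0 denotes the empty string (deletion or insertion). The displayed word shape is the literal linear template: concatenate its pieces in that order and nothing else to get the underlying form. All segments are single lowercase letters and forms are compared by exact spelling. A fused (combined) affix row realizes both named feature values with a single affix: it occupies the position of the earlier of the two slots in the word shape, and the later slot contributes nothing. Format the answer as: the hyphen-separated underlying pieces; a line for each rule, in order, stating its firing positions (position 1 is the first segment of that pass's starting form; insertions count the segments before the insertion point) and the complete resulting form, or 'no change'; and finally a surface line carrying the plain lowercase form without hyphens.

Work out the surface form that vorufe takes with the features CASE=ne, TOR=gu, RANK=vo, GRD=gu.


underlying: vorufe-nb-me-g-fg
1. f -> v, k -> g / V _ V: fires at position(s) 5: voruvenbmegfg
surface: voruvenbmegfg


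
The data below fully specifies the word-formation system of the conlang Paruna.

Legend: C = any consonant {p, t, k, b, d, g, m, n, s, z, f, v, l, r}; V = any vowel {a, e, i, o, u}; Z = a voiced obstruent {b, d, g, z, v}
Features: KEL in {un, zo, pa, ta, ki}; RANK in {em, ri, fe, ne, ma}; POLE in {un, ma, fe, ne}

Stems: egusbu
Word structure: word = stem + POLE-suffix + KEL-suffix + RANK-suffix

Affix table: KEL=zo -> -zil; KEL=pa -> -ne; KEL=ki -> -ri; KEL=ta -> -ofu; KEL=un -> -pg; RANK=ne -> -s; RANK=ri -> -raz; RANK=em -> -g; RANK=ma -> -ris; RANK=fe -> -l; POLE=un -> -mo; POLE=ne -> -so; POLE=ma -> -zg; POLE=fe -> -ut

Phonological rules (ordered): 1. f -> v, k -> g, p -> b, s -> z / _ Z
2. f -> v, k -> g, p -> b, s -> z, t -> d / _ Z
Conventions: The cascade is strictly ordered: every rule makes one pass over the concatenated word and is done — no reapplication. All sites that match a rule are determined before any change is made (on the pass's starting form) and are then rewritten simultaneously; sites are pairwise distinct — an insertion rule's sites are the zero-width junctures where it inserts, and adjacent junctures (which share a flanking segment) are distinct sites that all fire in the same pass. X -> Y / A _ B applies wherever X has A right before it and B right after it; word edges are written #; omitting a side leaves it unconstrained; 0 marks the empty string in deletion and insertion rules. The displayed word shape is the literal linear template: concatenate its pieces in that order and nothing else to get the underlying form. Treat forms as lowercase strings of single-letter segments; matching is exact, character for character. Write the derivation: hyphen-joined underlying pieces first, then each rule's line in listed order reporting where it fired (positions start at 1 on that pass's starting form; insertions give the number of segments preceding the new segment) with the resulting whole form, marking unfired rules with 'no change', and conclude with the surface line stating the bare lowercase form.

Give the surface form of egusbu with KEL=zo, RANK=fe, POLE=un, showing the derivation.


underlying: egusbu-mo-zil-l
1. f -> v, k -> g, p -> b, s -> z / _ Z: fires at position(s) 4: eguzbumozill
2. f -> v, k -> g, p -> b, s -> z, t -> d / _ Z: no change
surface: eguzbumozill


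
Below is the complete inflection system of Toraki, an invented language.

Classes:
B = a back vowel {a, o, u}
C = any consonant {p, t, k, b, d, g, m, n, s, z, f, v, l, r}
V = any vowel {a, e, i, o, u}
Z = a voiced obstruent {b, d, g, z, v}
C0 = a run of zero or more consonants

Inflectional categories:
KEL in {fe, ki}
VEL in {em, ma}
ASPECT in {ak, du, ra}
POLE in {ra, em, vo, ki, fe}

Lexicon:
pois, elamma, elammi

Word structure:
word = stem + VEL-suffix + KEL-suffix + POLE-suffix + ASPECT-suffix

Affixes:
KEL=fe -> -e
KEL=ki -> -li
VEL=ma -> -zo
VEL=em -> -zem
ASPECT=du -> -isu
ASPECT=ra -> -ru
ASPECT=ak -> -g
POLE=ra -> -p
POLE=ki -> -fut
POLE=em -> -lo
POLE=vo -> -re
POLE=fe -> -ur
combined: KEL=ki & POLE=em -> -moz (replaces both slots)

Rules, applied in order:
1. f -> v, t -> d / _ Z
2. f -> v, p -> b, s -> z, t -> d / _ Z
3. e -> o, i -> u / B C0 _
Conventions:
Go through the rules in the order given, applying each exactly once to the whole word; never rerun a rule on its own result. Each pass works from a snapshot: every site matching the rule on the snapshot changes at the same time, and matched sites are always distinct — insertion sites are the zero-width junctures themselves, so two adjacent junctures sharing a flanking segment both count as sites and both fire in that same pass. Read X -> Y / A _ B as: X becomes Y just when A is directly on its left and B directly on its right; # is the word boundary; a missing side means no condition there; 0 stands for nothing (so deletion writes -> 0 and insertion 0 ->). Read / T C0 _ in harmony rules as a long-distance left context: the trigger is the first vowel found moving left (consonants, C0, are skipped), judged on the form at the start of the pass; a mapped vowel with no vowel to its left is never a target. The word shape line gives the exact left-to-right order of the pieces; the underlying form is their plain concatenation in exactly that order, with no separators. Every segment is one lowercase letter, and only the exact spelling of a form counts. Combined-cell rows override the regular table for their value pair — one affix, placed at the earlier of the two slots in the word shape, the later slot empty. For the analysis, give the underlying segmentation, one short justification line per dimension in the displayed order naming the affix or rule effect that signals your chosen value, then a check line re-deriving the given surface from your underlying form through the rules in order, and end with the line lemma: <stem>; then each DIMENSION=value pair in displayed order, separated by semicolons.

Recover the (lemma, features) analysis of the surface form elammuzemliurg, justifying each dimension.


underlying: elammi-zem-li-ur-g
KEL=ki - signalled by the affix -li
VEL=em - signalled by the affix -zem
ASPECT=ak - signalled by the affix -g
POLE=fe - signalled by the affix -ur
check: elammizemliurg -> elammizemliurg -> elammizemliurg -> elammuzemliurg
lemma: elammi; KEL=ki; VEL=em; ASPECT=ak; POLE=fe


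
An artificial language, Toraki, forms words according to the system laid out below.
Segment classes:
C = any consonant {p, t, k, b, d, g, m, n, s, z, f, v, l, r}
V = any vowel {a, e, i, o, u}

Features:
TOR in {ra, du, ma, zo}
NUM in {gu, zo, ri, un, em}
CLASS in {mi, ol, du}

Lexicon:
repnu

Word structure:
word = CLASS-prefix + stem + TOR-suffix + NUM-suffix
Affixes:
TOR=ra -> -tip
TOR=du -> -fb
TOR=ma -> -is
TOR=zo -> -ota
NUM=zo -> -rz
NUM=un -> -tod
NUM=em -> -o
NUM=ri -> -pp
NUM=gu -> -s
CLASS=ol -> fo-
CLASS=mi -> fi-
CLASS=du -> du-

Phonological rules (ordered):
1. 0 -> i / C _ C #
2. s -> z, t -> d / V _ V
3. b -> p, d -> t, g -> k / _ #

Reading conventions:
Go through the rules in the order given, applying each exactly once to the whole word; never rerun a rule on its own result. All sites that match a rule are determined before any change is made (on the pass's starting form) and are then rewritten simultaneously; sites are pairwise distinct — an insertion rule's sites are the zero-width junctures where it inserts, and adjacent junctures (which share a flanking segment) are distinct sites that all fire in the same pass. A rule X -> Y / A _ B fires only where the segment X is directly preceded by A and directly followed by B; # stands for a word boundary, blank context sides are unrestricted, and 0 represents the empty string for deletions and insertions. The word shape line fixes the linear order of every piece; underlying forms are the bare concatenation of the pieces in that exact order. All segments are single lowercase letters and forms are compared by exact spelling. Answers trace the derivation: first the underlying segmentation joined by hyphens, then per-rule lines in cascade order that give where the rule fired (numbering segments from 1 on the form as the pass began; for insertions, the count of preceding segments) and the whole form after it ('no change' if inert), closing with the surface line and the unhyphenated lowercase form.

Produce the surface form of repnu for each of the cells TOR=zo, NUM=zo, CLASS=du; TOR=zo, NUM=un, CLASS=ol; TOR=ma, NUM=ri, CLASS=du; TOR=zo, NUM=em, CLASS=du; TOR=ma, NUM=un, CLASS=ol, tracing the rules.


cell TOR=zo, NUM=zo, CLASS=du:
underlying: du-repnu-ota-rz
1. 0 -> i / C _ C #: inserts after position(s) 11: durepnuotariz
2. s -> z, t -> d / V _ V: fires at position(s) 9: durepnuodariz
3. b -> p, d -> t, g -> k / _ #: no change
surface: durepnuodariz

cell TOR=zo, NUM=un, CLASS=ol:
underlying: fo-repnu-ota-tod
1. 0 -> i / C _ C #: no change
2. s -> z, t -> d / V _ V: fires at position(s) 9, 11: forepnuodadod
3. b -> p, d -> t, g -> k / _ #: fires at position(s) 13: forepnuodadot
surface: forepnuodadot

cell TOR=ma, NUM=ri, CLASS=du:
underlying: du-repnu-is-pp
1. 0 -> i / C _ C #: inserts after position(s) 10: durepnuispip
2. s -> z, t -> d / V _ V: no change
3. b -> p, d -> t, g -> k / _ #: no change
surface: durepnuispip

cell TOR=zo, NUM=em, CLASS=du:
underlying: du-repnu-ota-o
1. 0 -> i / C _ C #: no change
2. s -> z, t -> d / V _ V: fires at position(s) 9: durepnuodao
3. b -> p, d -> t, g -> k / _ #: no change
surface: durepnuodao

cell TOR=ma, NUM=un, CLASS=ol:
underlying: fo-repnu-is-tod
1. 0 -> i / C _ C #: no change
2. s -> z, t -> d / V _ V: no change
3. b -> p, d -> t, g -> k / _ #: fires at position(s) 12: forepnuistot
surface: forepnuistot


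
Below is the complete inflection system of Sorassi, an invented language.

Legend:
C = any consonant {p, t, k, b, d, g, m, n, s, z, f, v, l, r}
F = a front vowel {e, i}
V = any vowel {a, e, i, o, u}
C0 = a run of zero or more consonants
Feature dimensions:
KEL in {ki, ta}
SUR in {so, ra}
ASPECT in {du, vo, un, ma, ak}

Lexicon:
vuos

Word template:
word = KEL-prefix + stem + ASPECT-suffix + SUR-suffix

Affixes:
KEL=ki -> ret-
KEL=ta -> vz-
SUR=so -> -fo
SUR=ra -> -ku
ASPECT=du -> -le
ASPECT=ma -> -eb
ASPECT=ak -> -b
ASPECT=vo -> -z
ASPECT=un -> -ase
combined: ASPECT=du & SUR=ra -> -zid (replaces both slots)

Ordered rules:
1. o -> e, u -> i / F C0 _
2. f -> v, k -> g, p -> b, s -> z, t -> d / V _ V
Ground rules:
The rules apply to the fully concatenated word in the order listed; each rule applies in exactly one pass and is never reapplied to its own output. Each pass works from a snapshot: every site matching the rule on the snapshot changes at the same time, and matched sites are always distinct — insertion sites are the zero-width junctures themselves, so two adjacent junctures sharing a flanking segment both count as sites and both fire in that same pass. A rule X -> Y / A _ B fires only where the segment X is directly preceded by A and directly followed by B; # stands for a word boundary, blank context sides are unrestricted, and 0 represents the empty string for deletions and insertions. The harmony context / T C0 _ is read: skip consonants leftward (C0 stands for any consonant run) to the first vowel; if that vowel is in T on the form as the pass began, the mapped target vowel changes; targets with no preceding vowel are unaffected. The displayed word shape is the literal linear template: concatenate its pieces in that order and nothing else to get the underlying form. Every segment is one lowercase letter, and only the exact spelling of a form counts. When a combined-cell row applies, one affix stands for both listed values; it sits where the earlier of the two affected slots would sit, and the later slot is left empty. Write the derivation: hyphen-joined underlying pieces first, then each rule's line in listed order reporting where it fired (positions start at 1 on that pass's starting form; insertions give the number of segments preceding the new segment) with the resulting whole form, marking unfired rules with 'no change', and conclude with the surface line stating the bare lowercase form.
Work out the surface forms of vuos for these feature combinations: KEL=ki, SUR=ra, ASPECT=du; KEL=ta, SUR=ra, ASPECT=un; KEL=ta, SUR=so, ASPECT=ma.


cell KEL=ki, SUR=ra, ASPECT=du:
underlying: ret-vuos-zid
1. o -> e, u -> i / F C0 _: fires at position(s) 5: retvioszid
2. f -> v, k -> g, p -> b, s -> z, t -> d / V _ V: no change
surface: retvioszid

cell KEL=ta, SUR=ra, ASPECT=un:
underlying: vz-vuos-ase-ku
1. o -> e, u -> i / F C0 _: fires at position(s) 11: vzvuosaseki
2. f -> v, k -> g, p -> b, s -> z, t -> d / V _ V: fires at position(s) 6, 8, 10: vzvuozazegi
surface: vzvuozazegi

cell KEL=ta, SUR=so, ASPECT=ma:
underlying: vz-vuos-eb-fo
1. o -> e, u -> i / F C0 _: fires at position(s) 10: vzvuosebfe
2. f -> v, k -> g, p -> b, s -> z, t -> d / V _ V: fires at position(s) 6: vzvuozebfe
surface: vzvuozebfe


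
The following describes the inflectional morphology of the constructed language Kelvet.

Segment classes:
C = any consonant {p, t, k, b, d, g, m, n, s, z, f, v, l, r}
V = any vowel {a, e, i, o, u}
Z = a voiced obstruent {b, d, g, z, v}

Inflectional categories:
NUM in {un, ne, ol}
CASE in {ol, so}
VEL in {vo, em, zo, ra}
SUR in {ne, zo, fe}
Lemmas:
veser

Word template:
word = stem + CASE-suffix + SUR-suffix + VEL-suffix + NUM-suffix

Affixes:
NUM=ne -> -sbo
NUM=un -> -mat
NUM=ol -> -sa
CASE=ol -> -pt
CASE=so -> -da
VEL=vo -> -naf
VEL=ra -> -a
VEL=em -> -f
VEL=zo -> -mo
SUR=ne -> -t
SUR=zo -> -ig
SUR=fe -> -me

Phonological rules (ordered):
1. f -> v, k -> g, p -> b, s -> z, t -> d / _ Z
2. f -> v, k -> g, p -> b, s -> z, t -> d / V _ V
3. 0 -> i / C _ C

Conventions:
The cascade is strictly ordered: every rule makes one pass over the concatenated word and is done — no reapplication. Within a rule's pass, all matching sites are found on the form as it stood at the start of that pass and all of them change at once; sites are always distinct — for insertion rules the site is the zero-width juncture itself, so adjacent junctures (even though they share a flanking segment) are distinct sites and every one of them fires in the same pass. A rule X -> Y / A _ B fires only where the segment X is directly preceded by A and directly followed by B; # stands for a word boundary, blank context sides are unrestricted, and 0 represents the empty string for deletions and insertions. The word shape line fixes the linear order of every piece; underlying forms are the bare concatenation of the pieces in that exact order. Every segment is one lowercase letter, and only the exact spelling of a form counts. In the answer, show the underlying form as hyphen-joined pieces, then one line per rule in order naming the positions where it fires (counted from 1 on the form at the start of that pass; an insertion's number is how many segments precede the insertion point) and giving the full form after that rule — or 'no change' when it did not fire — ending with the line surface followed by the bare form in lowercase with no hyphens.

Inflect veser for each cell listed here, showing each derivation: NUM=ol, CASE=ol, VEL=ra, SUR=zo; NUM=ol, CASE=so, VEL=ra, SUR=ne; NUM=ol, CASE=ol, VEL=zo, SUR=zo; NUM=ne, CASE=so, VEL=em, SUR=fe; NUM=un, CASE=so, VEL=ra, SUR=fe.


cell NUM=ol, CASE=ol, VEL=ra, SUR=zo:
underlying: veser-pt-ig-a-sa
1. f -> v, k -> g, p -> b, s -> z, t -> d / _ Z: no change
2. f -> v, k -> g, p -> b, s -> z, t -> d / V _ V: fires at position(s) 3, 11: vezerptigaza
3. 0 -> i / C _ C: inserts after position(s) 5, 6: vezeripitigaza
surface: vezeripitigaza

cell NUM=ol, CASE=so, VEL=ra, SUR=ne:
underlying: veser-da-t-a-sa
1. f -> v, k -> g, p -> b, s -> z, t -> d / _ Z: no change
2. f -> v, k -> g, p -> b, s -> z, t -> d / V _ V: fires at position(s) 3, 8, 10: vezerdadaza
3. 0 -> i / C _ C: inserts after position(s) 5: vezeridadaza
surface: vezeridadaza

cell NUM=ol, CASE=ol, VEL=zo, SUR=zo:
underlying: veser-pt-ig-mo-sa
1. f -> v, k -> g, p -> b, s -> z, t -> d / _ Z: no change
2. f -> v, k -> g, p -> b, s -> z, t -> d / V _ V: fires at position(s) 3, 12: vezerptigmoza
3. 0 -> i / C _ C: inserts after position(s) 5, 6, 9: vezeripitigimoza
surface: vezeripitigimoza

cell NUM=ne, CASE=so, VEL=em, SUR=fe:
underlying: veser-da-me-f-sbo
1. f -> v, k -> g, p -> b, s -> z, t -> d / _ Z: fires at position(s) 11: veserdamefzbo
2. f -> v, k -> g, p -> b, s -> z, t -> d / V _ V: fires at position(s) 3: vezerdamefzbo
3. 0 -> i / C _ C: inserts after position(s) 5, 10, 11: vezeridamefizibo
surface: vezeridamefizibo

cell NUM=un, CASE=so, VEL=ra, SUR=fe:
underlying: veser-da-me-a-mat
1. f -> v, k -> g, p -> b, s -> z, t -> d / _ Z: no change
2. f -> v, k -> g, p -> b, s -> z, t -> d / V _ V: fires at position(s) 3: vezerdameamat
3. 0 -> i / C _ C: inserts after position(s) 5: vezeridameamat
surface: vezeridameamat


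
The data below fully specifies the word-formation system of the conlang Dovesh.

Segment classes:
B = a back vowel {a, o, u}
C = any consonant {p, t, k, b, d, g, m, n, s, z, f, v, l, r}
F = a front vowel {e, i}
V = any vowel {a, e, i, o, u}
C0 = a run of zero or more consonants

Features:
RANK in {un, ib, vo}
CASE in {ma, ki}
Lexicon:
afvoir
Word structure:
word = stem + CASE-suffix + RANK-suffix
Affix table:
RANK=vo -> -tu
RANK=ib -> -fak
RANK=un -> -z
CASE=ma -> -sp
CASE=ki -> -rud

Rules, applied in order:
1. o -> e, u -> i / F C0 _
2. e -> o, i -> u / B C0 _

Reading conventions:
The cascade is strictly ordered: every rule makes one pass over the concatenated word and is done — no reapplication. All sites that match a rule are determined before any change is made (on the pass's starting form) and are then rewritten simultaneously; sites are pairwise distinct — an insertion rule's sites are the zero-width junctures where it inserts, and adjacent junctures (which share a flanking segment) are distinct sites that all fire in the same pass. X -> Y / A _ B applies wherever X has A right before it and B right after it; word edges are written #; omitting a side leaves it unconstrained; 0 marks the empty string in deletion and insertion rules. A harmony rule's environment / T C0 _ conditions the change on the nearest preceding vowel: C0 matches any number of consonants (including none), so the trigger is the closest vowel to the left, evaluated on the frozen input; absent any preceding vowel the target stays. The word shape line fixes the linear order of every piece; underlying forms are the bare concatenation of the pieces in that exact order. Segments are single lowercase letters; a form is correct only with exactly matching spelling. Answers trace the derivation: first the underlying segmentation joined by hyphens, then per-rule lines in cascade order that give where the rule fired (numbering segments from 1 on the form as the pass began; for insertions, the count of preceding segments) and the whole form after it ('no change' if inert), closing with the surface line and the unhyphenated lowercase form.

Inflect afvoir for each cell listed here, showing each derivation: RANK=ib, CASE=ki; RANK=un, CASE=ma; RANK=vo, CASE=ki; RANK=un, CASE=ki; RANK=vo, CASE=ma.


cell RANK=ib, CASE=ki:
underlying: afvoir-rud-fak
1. o -> e, u -> i / F C0 _: fires at position(s) 8: afvoirridfak
2. e -> o, i -> u / B C0 _: fires at position(s) 5: afvourridfak
surface: afvourridfak

cell RANK=un, CASE=ma:
underlying: afvoir-sp-z
1. o -> e, u -> i / F C0 _: no change
2. e -> o, i -> u / B C0 _: fires at position(s) 5: afvourspz
surface: afvourspz

cell RANK=vo, CASE=ki:
underlying: afvoir-rud-tu
1. o -> e, u -> i / F C0 _: fires at position(s) 8: afvoirridtu
2. e -> o, i -> u / B C0 _: fires at position(s) 5: afvourridtu
surface: afvourridtu

cell RANK=un, CASE=ki:
underlying: afvoir-rud-z
1. o -> e, u -> i / F C0 _: fires at position(s) 8: afvoirridz
2. e -> o, i -> u / B C0 _: fires at position(s) 5: afvourridz
surface: afvourridz

cell RANK=vo, CASE=ma:
underlying: afvoir-sp-tu
1. o -> e, u -> i / F C0 _: fires at position(s) 10: afvoirspti
2. e -> o, i -> u / B C0 _: fires at position(s) 5: afvourspti
surface: afvourspti


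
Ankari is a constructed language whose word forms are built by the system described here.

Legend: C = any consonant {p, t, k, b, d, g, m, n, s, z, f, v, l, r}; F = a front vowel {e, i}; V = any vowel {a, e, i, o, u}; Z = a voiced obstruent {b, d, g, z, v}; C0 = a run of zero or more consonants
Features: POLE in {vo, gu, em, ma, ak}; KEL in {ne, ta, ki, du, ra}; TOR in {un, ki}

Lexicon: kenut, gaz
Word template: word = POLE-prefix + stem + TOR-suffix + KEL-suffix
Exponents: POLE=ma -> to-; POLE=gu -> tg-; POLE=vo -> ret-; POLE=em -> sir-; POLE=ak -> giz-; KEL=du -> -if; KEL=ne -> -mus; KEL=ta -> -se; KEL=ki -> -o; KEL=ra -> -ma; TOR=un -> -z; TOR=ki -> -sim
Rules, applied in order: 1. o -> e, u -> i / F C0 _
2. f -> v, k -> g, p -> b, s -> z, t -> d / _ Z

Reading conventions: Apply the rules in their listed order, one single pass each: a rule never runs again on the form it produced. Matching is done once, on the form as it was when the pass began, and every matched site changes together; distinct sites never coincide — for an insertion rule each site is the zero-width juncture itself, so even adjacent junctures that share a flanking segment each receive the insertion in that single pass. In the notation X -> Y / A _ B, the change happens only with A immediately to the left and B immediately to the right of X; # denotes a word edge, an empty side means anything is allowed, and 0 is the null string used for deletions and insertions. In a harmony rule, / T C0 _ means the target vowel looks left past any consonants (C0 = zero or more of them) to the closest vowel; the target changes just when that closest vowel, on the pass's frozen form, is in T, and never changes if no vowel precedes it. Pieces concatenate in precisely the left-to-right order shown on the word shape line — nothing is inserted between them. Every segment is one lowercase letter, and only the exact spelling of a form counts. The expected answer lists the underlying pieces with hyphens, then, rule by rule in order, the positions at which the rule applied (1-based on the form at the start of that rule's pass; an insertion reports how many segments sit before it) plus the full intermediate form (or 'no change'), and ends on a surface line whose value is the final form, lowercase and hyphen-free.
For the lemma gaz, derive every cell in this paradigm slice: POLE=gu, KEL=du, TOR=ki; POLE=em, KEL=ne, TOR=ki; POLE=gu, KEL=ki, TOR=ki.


cell POLE=gu, KEL=du, TOR=ki:
underlying: tg-gaz-sim-if
1. o -> e, u -> i / F C0 _: no change
2. f -> v, k -> g, p -> b, s -> z, t -> d / _ Z: fires at position(s) 1: dggazsimif
surface: dggazsimif

cell POLE=em, KEL=ne, TOR=ki:
underlying: sir-gaz-sim-mus
1. o -> e, u -> i / F C0 _: fires at position(s) 11: sirgazsimmis
2. f -> v, k -> g, p -> b, s -> z, t -> d / _ Z: no change
surface: sirgazsimmis

cell POLE=gu, KEL=ki, TOR=ki:
underlying: tg-gaz-sim-o
1. o -> e, u -> i / F C0 _: fires at position(s) 9: tggazsime
2. f -> v, k -> g, p -> b, s -> z, t -> d / _ Z: fires at position(s) 1: dggazsime
surface: dggazsime


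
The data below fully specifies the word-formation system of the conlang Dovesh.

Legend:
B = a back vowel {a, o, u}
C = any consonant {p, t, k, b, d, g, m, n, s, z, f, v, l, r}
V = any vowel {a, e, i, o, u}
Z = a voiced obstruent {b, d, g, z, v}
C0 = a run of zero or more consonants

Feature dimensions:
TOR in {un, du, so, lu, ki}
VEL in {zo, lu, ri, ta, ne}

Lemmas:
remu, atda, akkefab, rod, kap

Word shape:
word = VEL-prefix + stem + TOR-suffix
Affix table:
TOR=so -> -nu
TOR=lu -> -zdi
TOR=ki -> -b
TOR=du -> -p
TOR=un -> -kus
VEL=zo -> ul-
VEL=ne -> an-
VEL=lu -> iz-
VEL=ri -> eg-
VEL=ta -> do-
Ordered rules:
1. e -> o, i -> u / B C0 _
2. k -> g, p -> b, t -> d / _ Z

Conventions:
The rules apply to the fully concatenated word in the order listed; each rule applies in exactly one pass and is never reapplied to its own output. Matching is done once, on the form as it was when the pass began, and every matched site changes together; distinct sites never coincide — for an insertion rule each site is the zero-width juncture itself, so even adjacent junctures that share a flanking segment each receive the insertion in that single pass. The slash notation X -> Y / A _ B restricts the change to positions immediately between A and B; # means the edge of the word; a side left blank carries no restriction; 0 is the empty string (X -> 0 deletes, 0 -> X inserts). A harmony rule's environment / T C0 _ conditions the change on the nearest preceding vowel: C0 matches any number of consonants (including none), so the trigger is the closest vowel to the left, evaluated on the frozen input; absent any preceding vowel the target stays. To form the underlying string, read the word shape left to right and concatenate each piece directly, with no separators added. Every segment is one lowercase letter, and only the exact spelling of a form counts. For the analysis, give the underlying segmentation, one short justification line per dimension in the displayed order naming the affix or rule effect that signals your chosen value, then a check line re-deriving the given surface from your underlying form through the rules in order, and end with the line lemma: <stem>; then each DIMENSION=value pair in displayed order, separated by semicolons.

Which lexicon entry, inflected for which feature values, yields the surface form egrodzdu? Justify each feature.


underlying: eg-rod-zdi
TOR=lu - signalled by the affix -zdi
VEL=ri - signalled by the affix eg-
check: egrodzdi -> egrodzdu -> egrodzdu
lemma: rod; TOR=lu; VEL=ri
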